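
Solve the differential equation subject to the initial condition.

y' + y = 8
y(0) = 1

General solution: y = 8 + Ce^(-x)
Applying y(0) = 1: C = 1 - 8 = -7
Particular solution: y = 8 - 7e^(-x)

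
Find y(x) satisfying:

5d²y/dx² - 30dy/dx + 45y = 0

Characteristic equation: 5r² - 30r + 45 = 0
Divide by 5: r² - 6r + 9 = 0
Factored: (r - 3)² = 0
Repeated root: r = 3
General solution: y = (C₁ + C₂x)e^(3x)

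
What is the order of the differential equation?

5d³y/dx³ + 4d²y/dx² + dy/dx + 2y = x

The order is 3 (highest derivative is of order 3).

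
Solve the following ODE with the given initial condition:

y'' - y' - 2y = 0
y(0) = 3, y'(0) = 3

General solution: y = C₁e^(2x) + C₂e^(-x)
Applying ICs: C₁ = 2, C₂ = 1
Particular solution: y = 2e^(2x) + e^(-x)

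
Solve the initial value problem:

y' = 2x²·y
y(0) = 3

General solution: y = Ce^(2x³/3)
Applying IC y(0) = 3:
Particular solution: y = 3e^(2x³/3)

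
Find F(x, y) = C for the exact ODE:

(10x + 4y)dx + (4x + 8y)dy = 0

Verify exactness: ∂M/∂y = ∂N/∂x ✓
Find F(x,y) such that ∂F/∂x = M, ∂F/∂y = N
Solution: 5x² + 4xy + 4y² = C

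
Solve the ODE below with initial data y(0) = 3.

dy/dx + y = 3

General solution: y = 3 + Ce^(-x)
Applying y(0) = 3: C = 3 - 3 = 0
Particular solution: y = 3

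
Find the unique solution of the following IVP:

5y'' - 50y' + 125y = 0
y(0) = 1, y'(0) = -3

General solution: y = (C₁ + C₂x)e^(5x)
Repeated root r = 5
Applying ICs: C₁ = 1, C₂ = -8
Particular solution: y = (1 - 8x)e^(5x)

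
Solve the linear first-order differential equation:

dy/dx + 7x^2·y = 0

Using integrating factor method:

General solution: y = Ce^(-7x^3/3)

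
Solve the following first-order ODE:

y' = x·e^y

Separating variables and integrating:
-e^(-y) = x²/2 + C

General solution: y = -ln(C - x²/2)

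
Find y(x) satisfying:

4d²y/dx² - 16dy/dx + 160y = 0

Characteristic equation: 4r² - 16r + 160 = 0
Divide by 4: r² - 4r + 40 = 0
Roots: r = 2 ± 6i (complex conjugates)
General solution: y = e^(2x)(C₁cos(6x) + C₂sin(6x))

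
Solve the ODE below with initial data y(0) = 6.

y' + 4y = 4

General solution: y = 1 + Ce^(-4x)
Applying y(0) = 6: C = 6 - 1 = 5
Particular solution: y = 1 + 5e^(-4x)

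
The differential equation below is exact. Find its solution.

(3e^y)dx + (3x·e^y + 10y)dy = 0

Verify exactness: ∂M/∂y = ∂N/∂x ✓
Find F(x,y) such that ∂F/∂x = M, ∂F/∂y = N
Solution: 3x·e^y + 5y² = C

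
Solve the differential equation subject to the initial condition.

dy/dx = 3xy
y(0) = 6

General solution: y = Ce^(3x²/2)
Applying IC y(0) = 6:
Particular solution: y = 6e^(3x²/2)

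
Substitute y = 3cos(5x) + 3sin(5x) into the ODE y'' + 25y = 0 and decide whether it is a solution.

Verification:
y'' = -75cos(5x) - 75sin(5x)
y'' + 25y = 0 ✓

Yes, it is a solution.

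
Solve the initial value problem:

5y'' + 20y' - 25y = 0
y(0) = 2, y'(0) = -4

General solution: y = C₁e^x + C₂e^(-5x)
Applying ICs: C₁ = 1, C₂ = 1
Particular solution: y = e^x + e^(-5x)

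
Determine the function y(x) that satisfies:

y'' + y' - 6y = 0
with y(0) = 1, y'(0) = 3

General solution: y = C₁e^(2x) + C₂e^(-3x)
Applying ICs: C₁ = 6/5, C₂ = -1/5
Particular solution: y = (6/5)e^(2x) - (1/5)e^(-3x)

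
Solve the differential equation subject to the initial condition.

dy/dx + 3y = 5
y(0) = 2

General solution: y = 5/3 + Ce^(-3x)
Applying y(0) = 2: C = 2 - 5/3 = 1/3
Particular solution: y = 5/3 + (1/3)e^(-3x)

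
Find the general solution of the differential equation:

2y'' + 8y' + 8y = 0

Characteristic equation: 2r² + 8r + 8 = 0
Divide by 2: r² + 4r + 4 = 0
Factored: (r + 2)² = 0
Repeated root: r = -2
General solution: y = (C₁ + C₂x)e^(-2x)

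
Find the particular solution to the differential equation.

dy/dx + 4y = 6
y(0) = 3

General solution: y = 3/2 + Ce^(-4x)
Applying y(0) = 3: C = 3 - 3/2 = 3/2
Particular solution: y = 3/2 + (3/2)e^(-4x)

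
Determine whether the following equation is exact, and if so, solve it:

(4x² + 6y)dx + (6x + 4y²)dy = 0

Verify exactness: ∂M/∂y = ∂N/∂x ✓
Find F(x,y) such that ∂F/∂x = M, ∂F/∂y = N
Solution: 4x³/3 + 6xy + 4y³/3 = C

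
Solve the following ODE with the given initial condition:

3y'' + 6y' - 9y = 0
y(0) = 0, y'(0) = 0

General solution: y = C₁e^x + C₂e^(-3x)
Applying ICs: C₁ = 0, C₂ = 0
Particular solution: y = 0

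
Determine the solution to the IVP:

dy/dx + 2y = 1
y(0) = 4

General solution: y = 1/2 + Ce^(-2x)
Applying y(0) = 4: C = 4 - 1/2 = 7/2
Particular solution: y = 1/2 + (7/2)e^(-2x)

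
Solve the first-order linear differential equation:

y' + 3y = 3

Using integrating factor method:

General solution: y = 1 + Ce^(-3x)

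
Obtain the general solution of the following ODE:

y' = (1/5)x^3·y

Separating variables and integrating:
ln|y| = x^4/20 + C

General solution: y = Ce^(x^4/20)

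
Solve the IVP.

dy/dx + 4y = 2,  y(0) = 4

General solution: y = 1/2 + Ce^(-4x)
Applying y(0) = 4: C = 4 - 1/2 = 7/2
Particular solution: y = 1/2 + (7/2)e^(-4x)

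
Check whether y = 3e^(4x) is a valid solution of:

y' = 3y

Verification:
y = 3e^(4x)
y' = 12e^(4x)
But 3y = 9e^(4x)
y' ≠ 3y — the derivative does not match

No, it is not a solution.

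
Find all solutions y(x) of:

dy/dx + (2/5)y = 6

Using integrating factor method:

General solution: y = 15 + Ce^(-2x/5)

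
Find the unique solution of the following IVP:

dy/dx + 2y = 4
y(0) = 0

General solution: y = 2 + Ce^(-2x)
Applying y(0) = 0: C = 0 - 2 = -2
Particular solution: y = 2 - 2e^(-2x)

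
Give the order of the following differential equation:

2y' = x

The order is 1 (highest derivative is of order 1).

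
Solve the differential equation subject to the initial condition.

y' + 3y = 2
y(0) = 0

General solution: y = 2/3 + Ce^(-3x)
Applying y(0) = 0: C = 0 - 2/3 = -2/3
Particular solution: y = 2/3 - (2/3)e^(-3x)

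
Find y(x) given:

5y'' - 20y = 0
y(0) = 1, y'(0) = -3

General solution: y = C₁e^(2x) + C₂e^(-2x)
Applying ICs: C₁ = -1/4, C₂ = 5/4
Particular solution: y = -(1/4)e^(2x) + (5/4)e^(-2x)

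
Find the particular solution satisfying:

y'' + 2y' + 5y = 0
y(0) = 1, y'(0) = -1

General solution: y = e^(-x)(C₁cos(2x) + C₂sin(2x))
Complex roots r = -1 ± 2i
Applying ICs: C₁ = 1, C₂ = 0
Particular solution: y = e^(-x)(cos(2x))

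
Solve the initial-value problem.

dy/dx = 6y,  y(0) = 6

General solution: y = Ce^(6x)
Applying IC y(0) = 6:
Particular solution: y = 6e^(6x)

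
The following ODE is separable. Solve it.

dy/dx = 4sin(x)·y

Separating variables and integrating:
ln|y| = -4cos(x) + C

General solution: y = Ce^(-4cos(x))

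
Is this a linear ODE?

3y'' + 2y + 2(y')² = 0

No. Nonlinear ((y')² term)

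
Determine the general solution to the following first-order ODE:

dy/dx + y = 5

Using integrating factor method:

General solution: y = 5 + Ce^(-x)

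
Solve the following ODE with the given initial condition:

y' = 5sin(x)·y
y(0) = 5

General solution: y = Ce^(-5cos(x))
Applying IC y(0) = 5:
Particular solution: y = 5e^(5(1-cos(x)))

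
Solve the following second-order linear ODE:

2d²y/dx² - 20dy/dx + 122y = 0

Characteristic equation: 2r² - 20r + 122 = 0
Divide by 2: r² - 10r + 61 = 0
Roots: r = 5 ± 6i (complex conjugates)
General solution: y = e^(5x)(C₁cos(6x) + C₂sin(6x))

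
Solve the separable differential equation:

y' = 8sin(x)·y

Separating variables and integrating:
ln|y| = -8cos(x) + C

General solution: y = Ce^(-8cos(x))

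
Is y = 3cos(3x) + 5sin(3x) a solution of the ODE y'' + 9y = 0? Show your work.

Verification:
y'' = -27cos(3x) - 45sin(3x)
y'' + 9y = 0 ✓

Yes, it is a solution.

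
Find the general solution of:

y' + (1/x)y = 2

Using integrating factor method:

General solution: y = x + C/x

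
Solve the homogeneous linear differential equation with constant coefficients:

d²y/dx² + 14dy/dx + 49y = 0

Characteristic equation: r² + 14r + 49 = 0
Factored: (r + 7)² = 0
Repeated root: r = -7
General solution: y = (C₁ + C₂x)e^(-7x)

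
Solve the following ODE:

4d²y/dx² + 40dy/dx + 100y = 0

Characteristic equation: 4r² + 40r + 100 = 0
Divide by 4: r² + 10r + 25 = 0
Factored: (r + 5)² = 0
Repeated root: r = -5
General solution: y = (C₁ + C₂x)e^(-5x)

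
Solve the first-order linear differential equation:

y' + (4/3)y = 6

Using integrating factor method:

General solution: y = 9/2 + Ce^(-4x/3)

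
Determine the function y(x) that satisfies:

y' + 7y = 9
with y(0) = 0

General solution: y = 9/7 + Ce^(-7x)
Applying y(0) = 0: C = 0 - 9/7 = -9/7
Particular solution: y = 9/7 - (9/7)e^(-7x)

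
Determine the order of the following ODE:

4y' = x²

The order is 1 (highest derivative is of order 1).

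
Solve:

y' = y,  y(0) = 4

General solution: y = Ce^x
Applying IC y(0) = 4:
Particular solution: y = 4e^x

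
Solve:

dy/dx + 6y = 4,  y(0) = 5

General solution: y = 2/3 + Ce^(-6x)
Applying y(0) = 5: C = 5 - 2/3 = 13/3
Particular solution: y = 2/3 + (13/3)e^(-6x)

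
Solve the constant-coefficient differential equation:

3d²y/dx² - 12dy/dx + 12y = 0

Characteristic equation: 3r² - 12r + 12 = 0
Divide by 3: r² - 4r + 4 = 0
Factored: (r - 2)² = 0
Repeated root: r = 2
General solution: y = (C₁ + C₂x)e^(2x)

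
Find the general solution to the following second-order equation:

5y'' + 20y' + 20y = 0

Characteristic equation: 5r² + 20r + 20 = 0
Divide by 5: r² + 4r + 4 = 0
Factored: (r + 2)² = 0
Repeated root: r = -2
General solution: y = (C₁ + C₂x)e^(-2x)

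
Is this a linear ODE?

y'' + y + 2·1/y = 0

No. Nonlinear (1/y term)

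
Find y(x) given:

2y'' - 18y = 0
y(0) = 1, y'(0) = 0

General solution: y = C₁e^(3x) + C₂e^(-3x)
Applying ICs: C₁ = 1/2, C₂ = 1/2
Particular solution: y = (1/2)e^(3x) + (1/2)e^(-3x)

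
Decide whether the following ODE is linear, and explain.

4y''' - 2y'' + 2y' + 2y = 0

Linear (y and its derivatives appear to the first power only, no products of y terms)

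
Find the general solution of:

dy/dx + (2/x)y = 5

Using integrating factor method:

General solution: y = (5/3)x + Cx^(-2)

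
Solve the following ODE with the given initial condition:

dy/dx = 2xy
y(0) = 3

General solution: y = Ce^(x²)
Applying IC y(0) = 3:
Particular solution: y = 3e^(x²)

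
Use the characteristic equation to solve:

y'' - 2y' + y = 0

Characteristic equation: r² - 2r + 1 = 0
Factored: (r - 1)² = 0
Repeated root: r = 1
General solution: y = (C₁ + C₂x)e^x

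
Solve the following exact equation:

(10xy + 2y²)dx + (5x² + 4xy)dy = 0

Verify exactness: ∂M/∂y = ∂N/∂x ✓
Find F(x,y) such that ∂F/∂x = M, ∂F/∂y = N
Solution: 5x²y + 2xy² = C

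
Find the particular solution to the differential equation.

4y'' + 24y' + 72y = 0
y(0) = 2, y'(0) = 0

General solution: y = e^(-3x)(C₁cos(3x) + C₂sin(3x))
Complex roots r = -3 ± 3i
Applying ICs: C₁ = 2, C₂ = 2
Particular solution: y = e^(-3x)(2cos(3x) + 2sin(3x))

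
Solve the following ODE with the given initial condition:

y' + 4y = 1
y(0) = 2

General solution: y = 1/4 + Ce^(-4x)
Applying y(0) = 2: C = 2 - 1/4 = 7/4
Particular solution: y = 1/4 + (7/4)e^(-4x)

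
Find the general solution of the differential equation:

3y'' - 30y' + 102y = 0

Characteristic equation: 3r² - 30r + 102 = 0
Divide by 3: r² - 10r + 34 = 0
Roots: r = 5 ± 3i (complex conjugates)
General solution: y = e^(5x)(C₁cos(3x) + C₂sin(3x))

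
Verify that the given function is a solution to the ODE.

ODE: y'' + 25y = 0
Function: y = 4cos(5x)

Verification:
y'' = -100cos(5x)
y'' + 25y = 0 ✓

Yes, it is a solution.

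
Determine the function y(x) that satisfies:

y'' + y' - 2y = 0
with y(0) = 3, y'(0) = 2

General solution: y = C₁e^x + C₂e^(-2x)
Applying ICs: C₁ = 8/3, C₂ = 1/3
Particular solution: y = (8/3)e^x + (1/3)e^(-2x)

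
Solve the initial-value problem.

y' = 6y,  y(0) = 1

General solution: y = Ce^(6x)
Applying IC y(0) = 1:
Particular solution: y = e^(6x)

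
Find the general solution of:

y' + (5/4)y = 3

Using integrating factor method:

General solution: y = 12/5 + Ce^(-5x/4)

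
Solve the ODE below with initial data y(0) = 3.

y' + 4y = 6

General solution: y = 3/2 + Ce^(-4x)
Applying y(0) = 3: C = 3 - 3/2 = 3/2
Particular solution: y = 3/2 + (3/2)e^(-4x)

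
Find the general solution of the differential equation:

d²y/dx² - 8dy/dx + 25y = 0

Characteristic equation: r² - 8r + 25 = 0
Roots: r = 4 ± 3i (complex conjugates)
General solution: y = e^(4x)(C₁cos(3x) + C₂sin(3x))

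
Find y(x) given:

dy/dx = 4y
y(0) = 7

General solution: y = Ce^(4x)
Applying IC y(0) = 7:
Particular solution: y = 7e^(4x)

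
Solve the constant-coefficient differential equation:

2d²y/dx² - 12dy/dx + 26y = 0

Characteristic equation: 2r² - 12r + 26 = 0
Divide by 2: r² - 6r + 13 = 0
Roots: r = 3 ± 2i (complex conjugates)
General solution: y = e^(3x)(C₁cos(2x) + C₂sin(2x))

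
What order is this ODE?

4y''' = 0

The order is 3 (highest derivative is of order 3).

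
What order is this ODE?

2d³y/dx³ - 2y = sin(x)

The order is 3 (highest derivative is of order 3).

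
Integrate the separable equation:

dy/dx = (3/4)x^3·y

Separating variables and integrating:
ln|y| = 3x^4/16 + C

General solution: y = Ce^(3x^4/16)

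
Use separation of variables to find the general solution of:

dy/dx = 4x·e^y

Separating variables and integrating:
-e^(-y) = 2x² + C

General solution: y = -ln(C - 2x²)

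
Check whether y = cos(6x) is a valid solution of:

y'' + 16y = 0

Verification:
y'' = -36cos(6x)
y'' + 16y ≠ 0 (frequency mismatch: got 36 instead of 16)

No, it is not a solution.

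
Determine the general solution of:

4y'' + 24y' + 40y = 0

Characteristic equation: 4r² + 24r + 40 = 0
Divide by 4: r² + 6r + 10 = 0
Roots: r = -3 ± i (complex conjugates)
General solution: y = e^(-3x)(C₁cos(x) + C₂sin(x))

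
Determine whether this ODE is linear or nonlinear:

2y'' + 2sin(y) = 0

Nonlinear (sin(y) is nonlinear in y)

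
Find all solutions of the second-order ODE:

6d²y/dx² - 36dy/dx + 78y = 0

Characteristic equation: 6r² - 36r + 78 = 0
Divide by 6: r² - 6r + 13 = 0
Roots: r = 3 ± 2i (complex conjugates)
General solution: y = e^(3x)(C₁cos(2x) + C₂sin(2x))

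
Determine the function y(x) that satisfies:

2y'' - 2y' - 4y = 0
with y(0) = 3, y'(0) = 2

General solution: y = C₁e^(2x) + C₂e^(-x)
Applying ICs: C₁ = 5/3, C₂ = 4/3
Particular solution: y = (5/3)e^(2x) + (4/3)e^(-x)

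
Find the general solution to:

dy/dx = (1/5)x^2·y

Separating variables and integrating:
ln|y| = x^3/15 + C

General solution: y = Ce^(x^3/15)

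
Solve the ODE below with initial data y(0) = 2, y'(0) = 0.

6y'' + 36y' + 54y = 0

General solution: y = (C₁ + C₂x)e^(-3x)
Repeated root r = -3
Applying ICs: C₁ = 2, C₂ = 6
Particular solution: y = (2 + 6x)e^(-3x)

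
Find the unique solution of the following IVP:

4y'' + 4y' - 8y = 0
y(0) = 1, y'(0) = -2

General solution: y = C₁e^x + C₂e^(-2x)
Applying ICs: C₁ = 0, C₂ = 1
Particular solution: y = e^(-2x)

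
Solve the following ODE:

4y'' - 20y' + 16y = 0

Characteristic equation: 4r² - 20r + 16 = 0
Divide by 4: r² - 5r + 4 = 0
Roots: r = 4, 1 (distinct real)
General solution: y = C₁e^(4x) + C₂e^x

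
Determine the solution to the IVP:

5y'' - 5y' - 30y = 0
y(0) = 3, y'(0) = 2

General solution: y = C₁e^(3x) + C₂e^(-2x)
Applying ICs: C₁ = 8/5, C₂ = 7/5
Particular solution: y = (8/5)e^(3x) + (7/5)e^(-2x)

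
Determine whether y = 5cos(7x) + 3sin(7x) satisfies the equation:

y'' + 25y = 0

Verification:
y'' = -245cos(7x) - 147sin(7x)
y'' + 25y ≠ 0 (frequency mismatch: got 49 instead of 25)

No, it is not a solution.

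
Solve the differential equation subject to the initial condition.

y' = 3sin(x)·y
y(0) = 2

General solution: y = Ce^(-3cos(x))
Applying IC y(0) = 2:
Particular solution: y = 2e^(3(1-cos(x)))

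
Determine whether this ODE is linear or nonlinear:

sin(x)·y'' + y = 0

Linear (y and its derivatives appear to the first power only, no products of y terms)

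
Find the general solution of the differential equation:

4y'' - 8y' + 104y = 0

Characteristic equation: 4r² - 8r + 104 = 0
Divide by 4: r² - 2r + 26 = 0
Roots: r = 1 ± 5i (complex conjugates)
General solution: y = e^x(C₁cos(5x) + C₂sin(5x))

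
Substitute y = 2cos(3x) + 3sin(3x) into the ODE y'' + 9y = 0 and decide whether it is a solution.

Verification:
y'' = -18cos(3x) - 27sin(3x)
y'' + 9y = 0 ✓

Yes, it is a solution.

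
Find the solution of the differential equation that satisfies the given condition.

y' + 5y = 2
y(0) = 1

General solution: y = 2/5 + Ce^(-5x)
Applying y(0) = 1: C = 1 - 2/5 = 3/5
Particular solution: y = 2/5 + (3/5)e^(-5x)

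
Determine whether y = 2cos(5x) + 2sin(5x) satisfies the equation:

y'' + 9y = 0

Verification:
y'' = -50cos(5x) - 50sin(5x)
y'' + 9y ≠ 0 (frequency mismatch: got 25 instead of 9)

No, it is not a solution.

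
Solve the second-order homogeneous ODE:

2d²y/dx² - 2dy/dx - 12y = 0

Characteristic equation: 2r² - 2r - 12 = 0
Divide by 2: r² - r - 6 = 0
Roots: r = 3, -2 (distinct real)
General solution: y = C₁e^(3x) + C₂e^(-2x)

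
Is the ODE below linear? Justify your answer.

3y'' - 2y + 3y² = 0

No. Nonlinear (y² term)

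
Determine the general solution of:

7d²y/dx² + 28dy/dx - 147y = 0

Characteristic equation: 7r² + 28r - 147 = 0
Divide by 7: r² + 4r - 21 = 0
Roots: r = 3, -7 (distinct real)
General solution: y = C₁e^(3x) + C₂e^(-7x)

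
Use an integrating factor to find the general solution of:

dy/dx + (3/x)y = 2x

Using integrating factor method:

General solution: y = (2/5)x^2 + Cx^(-3)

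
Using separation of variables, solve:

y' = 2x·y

Separating variables and integrating:
ln|y| = x^2 + C

General solution: y = Ce^(x^2)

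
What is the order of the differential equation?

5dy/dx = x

The order is 1 (highest derivative is of order 1).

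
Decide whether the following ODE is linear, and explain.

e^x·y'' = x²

Linear (y and its derivatives appear to the first power only, no products of y terms)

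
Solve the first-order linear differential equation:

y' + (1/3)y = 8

Using integrating factor method:

General solution: y = 24 + Ce^(-x/3)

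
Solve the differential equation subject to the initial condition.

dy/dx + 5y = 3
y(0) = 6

General solution: y = 3/5 + Ce^(-5x)
Applying y(0) = 6: C = 6 - 3/5 = 27/5
Particular solution: y = 3/5 + (27/5)e^(-5x)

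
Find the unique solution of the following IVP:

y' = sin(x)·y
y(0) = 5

General solution: y = Ce^(-cos(x))
Applying IC y(0) = 5:
Particular solution: y = 5e^(1-cos(x))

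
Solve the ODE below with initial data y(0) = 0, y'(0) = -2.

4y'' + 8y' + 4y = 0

General solution: y = (C₁ + C₂x)e^(-x)
Repeated root r = -1
Applying ICs: C₁ = 0, C₂ = -2
Particular solution: y = -2xe^(-x)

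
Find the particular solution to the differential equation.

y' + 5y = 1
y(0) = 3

General solution: y = 1/5 + Ce^(-5x)
Applying y(0) = 3: C = 3 - 1/5 = 14/5
Particular solution: y = 1/5 + (14/5)e^(-5x)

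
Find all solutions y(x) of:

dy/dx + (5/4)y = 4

Using integrating factor method:

General solution: y = 16/5 + Ce^(-5x/4)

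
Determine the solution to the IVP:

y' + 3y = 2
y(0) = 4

General solution: y = 2/3 + Ce^(-3x)
Applying y(0) = 4: C = 4 - 2/3 = 10/3
Particular solution: y = 2/3 + (10/3)e^(-3x)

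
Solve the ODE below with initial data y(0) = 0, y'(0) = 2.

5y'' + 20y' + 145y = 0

General solution: y = e^(-2x)(C₁cos(5x) + C₂sin(5x))
Complex roots r = -2 ± 5i
Applying ICs: C₁ = 0, C₂ = 2/5
Particular solution: y = e^(-2x)((2/5)sin(5x))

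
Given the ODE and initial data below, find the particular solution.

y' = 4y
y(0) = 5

General solution: y = Ce^(4x)
Applying IC y(0) = 5:
Particular solution: y = 5e^(4x)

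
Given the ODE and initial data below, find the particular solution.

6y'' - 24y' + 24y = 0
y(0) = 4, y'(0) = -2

General solution: y = (C₁ + C₂x)e^(2x)
Repeated root r = 2
Applying ICs: C₁ = 4, C₂ = -10
Particular solution: y = (4 - 10x)e^(2x)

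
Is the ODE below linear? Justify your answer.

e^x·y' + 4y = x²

Yes. Linear (y and its derivatives appear to the first power only, no products of y terms)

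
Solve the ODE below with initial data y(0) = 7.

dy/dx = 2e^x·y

General solution: y = Ce^(2e^x)
Applying IC y(0) = 7:
Particular solution: y = 7e^(2(e^x - 1))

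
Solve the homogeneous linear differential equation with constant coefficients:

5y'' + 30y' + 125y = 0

Characteristic equation: 5r² + 30r + 125 = 0
Divide by 5: r² + 6r + 25 = 0
Roots: r = -3 ± 4i (complex conjugates)
General solution: y = e^(-3x)(C₁cos(4x) + C₂sin(4x))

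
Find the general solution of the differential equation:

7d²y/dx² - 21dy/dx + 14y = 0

Characteristic equation: 7r² - 21r + 14 = 0
Divide by 7: r² - 3r + 2 = 0
Roots: r = 2, 1 (distinct real)
General solution: y = C₁e^(2x) + C₂e^x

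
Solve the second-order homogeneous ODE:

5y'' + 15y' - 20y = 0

Characteristic equation: 5r² + 15r - 20 = 0
Divide by 5: r² + 3r - 4 = 0
Roots: r = 1, -4 (distinct real)
General solution: y = C₁e^x + C₂e^(-4x)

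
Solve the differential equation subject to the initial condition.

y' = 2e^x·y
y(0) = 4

General solution: y = Ce^(2e^x)
Applying IC y(0) = 4:
Particular solution: y = 4e^(2(e^x - 1))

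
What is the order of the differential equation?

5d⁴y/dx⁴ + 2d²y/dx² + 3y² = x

The order is 4 (highest derivative is of order 4).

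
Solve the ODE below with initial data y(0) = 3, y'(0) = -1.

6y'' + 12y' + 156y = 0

General solution: y = e^(-x)(C₁cos(5x) + C₂sin(5x))
Complex roots r = -1 ± 5i
Applying ICs: C₁ = 3, C₂ = 2/5
Particular solution: y = e^(-x)(3cos(5x) + (2/5)sin(5x))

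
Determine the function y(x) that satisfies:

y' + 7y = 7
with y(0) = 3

General solution: y = 1 + Ce^(-7x)
Applying y(0) = 3: C = 3 - 1 = 2
Particular solution: y = 1 + 2e^(-7x)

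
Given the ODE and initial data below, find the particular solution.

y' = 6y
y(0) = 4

General solution: y = Ce^(6x)
Applying IC y(0) = 4:
Particular solution: y = 4e^(6x)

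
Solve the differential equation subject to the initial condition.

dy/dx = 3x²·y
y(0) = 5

General solution: y = Ce^(x³)
Applying IC y(0) = 5:
Particular solution: y = 5e^(x³)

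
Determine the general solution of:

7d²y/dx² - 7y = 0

Characteristic equation: 7r² - 7 = 0
Divide by 7: r² - 1 = 0
Roots: r = 1, -1 (distinct real)
General solution: y = C₁e^x + C₂e^(-x)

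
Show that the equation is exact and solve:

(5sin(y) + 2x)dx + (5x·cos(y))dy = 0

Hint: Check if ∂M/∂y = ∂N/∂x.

Verify exactness: ∂M/∂y = ∂N/∂x ✓
Find F(x,y) such that ∂F/∂x = M, ∂F/∂y = N
Solution: 5x·sin(y) + x² = C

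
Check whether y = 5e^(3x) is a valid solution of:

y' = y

Verification:
y = 5e^(3x)
y' = 15e^(3x)
But y = 5e^(3x)
y' ≠ y — the derivative does not match

No, it is not a solution.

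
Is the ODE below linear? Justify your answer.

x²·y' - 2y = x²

Yes. Linear (y and its derivatives appear to the first power only, no products of y terms)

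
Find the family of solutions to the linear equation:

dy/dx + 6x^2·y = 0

Using integrating factor method:

General solution: y = Ce^(-2x^3)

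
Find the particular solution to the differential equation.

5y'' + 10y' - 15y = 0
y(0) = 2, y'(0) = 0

General solution: y = C₁e^x + C₂e^(-3x)
Applying ICs: C₁ = 3/2, C₂ = 1/2
Particular solution: y = (3/2)e^x + (1/2)e^(-3x)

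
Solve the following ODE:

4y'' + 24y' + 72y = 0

Characteristic equation: 4r² + 24r + 72 = 0
Divide by 4: r² + 6r + 18 = 0
Roots: r = -3 ± 3i (complex conjugates)
General solution: y = e^(-3x)(C₁cos(3x) + C₂sin(3x))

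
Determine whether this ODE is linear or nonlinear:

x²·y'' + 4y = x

Linear (y and its derivatives appear to the first power only, no products of y terms)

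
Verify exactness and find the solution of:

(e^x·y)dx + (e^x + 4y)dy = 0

Verify exactness: ∂M/∂y = ∂N/∂x ✓
Find F(x,y) such that ∂F/∂x = M, ∂F/∂y = N
Solution: e^x·y + 2y² = C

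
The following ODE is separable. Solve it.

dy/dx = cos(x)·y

Separating variables and integrating:
ln|y| = sin(x) + C

General solution: y = Ce^(sin(x))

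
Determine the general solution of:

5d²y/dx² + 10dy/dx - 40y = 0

Characteristic equation: 5r² + 10r - 40 = 0
Divide by 5: r² + 2r - 8 = 0
Roots: r = 2, -4 (distinct real)
General solution: y = C₁e^(2x) + C₂e^(-4x)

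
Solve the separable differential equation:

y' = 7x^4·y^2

Separating variables and integrating:
-1/y = 7x^5/5 + C

General solution: y^-1 = (-7/5)x^5 + C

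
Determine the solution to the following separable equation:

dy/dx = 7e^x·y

Separating variables and integrating:
ln|y| = 7e^x + C

General solution: y = Ce^(7e^x)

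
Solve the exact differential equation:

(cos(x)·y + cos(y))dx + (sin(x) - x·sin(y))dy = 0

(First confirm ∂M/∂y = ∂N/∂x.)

Verify exactness: ∂M/∂y = ∂N/∂x ✓
Find F(x,y) such that ∂F/∂x = M, ∂F/∂y = N
Solution: sin(x)·y + x·cos(y) = C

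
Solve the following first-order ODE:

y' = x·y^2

Separating variables and integrating:
-1/y = x^2/2 + C

General solution: y^-1 = (-1/2)x^2 + C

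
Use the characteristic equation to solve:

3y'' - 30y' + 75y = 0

Characteristic equation: 3r² - 30r + 75 = 0
Divide by 3: r² - 10r + 25 = 0
Factored: (r - 5)² = 0
Repeated root: r = 5
General solution: y = (C₁ + C₂x)e^(5x)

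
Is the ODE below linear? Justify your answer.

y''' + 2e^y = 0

No. Nonlinear (e^y is nonlinear in y)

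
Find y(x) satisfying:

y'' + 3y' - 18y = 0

Characteristic equation: r² + 3r - 18 = 0
Roots: r = 3, -6 (distinct real)
General solution: y = C₁e^(3x) + C₂e^(-6x)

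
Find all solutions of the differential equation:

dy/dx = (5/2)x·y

Separating variables and integrating:
ln|y| = 5x^2/4 + C

General solution: y = Ce^(5x^2/4)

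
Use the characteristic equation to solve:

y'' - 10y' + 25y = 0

Characteristic equation: r² - 10r + 25 = 0
Factored: (r - 5)² = 0
Repeated root: r = 5
General solution: y = (C₁ + C₂x)e^(5x)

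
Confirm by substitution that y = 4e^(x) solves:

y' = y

Verification:
y = 4e^(x)
y' = 4e^(x)
y = 4e^(x)
y' = y ✓

Yes, it is a solution.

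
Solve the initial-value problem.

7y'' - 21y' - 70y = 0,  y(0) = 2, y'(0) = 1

General solution: y = C₁e^(5x) + C₂e^(-2x)
Applying ICs: C₁ = 5/7, C₂ = 9/7
Particular solution: y = (5/7)e^(5x) + (9/7)e^(-2x)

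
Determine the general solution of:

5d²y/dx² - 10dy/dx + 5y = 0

Characteristic equation: 5r² - 10r + 5 = 0
Divide by 5: r² - 2r + 1 = 0
Factored: (r - 1)² = 0
Repeated root: r = 1
General solution: y = (C₁ + C₂x)e^x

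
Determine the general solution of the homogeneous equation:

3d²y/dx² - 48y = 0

Characteristic equation: 3r² - 48 = 0
Divide by 3: r² - 16 = 0
Roots: r = 4, -4 (distinct real)
General solution: y = C₁e^(4x) + C₂e^(-4x)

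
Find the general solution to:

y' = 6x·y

Separating variables and integrating:
ln|y| = 3x^2 + C

General solution: y = Ce^(3x^2)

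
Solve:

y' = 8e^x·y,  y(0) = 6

General solution: y = Ce^(8e^x)
Applying IC y(0) = 6:
Particular solution: y = 6e^(8(e^x - 1))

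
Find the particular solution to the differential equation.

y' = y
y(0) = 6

General solution: y = Ce^x
Applying IC y(0) = 6:
Particular solution: y = 6e^x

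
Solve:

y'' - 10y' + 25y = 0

Characteristic equation: r² - 10r + 25 = 0
Factored: (r - 5)² = 0
Repeated root: r = 5
General solution: y = (C₁ + C₂x)e^(5x)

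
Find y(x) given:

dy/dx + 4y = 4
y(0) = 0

General solution: y = 1 + Ce^(-4x)
Applying y(0) = 0: C = 0 - 1 = -1
Particular solution: y = 1 - e^(-4x)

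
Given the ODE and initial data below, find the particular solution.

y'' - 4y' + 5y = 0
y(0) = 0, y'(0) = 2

General solution: y = e^(2x)(C₁cos(x) + C₂sin(x))
Complex roots r = 2 ± i
Applying ICs: C₁ = 0, C₂ = 2
Particular solution: y = e^(2x)(2sin(x))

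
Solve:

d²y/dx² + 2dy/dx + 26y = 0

Characteristic equation: r² + 2r + 26 = 0
Roots: r = -1 ± 5i (complex conjugates)
General solution: y = e^(-x)(C₁cos(5x) + C₂sin(5x))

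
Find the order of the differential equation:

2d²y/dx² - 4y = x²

The order is 2 (highest derivative is of order 2).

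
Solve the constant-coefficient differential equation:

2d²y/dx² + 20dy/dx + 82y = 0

Characteristic equation: 2r² + 20r + 82 = 0
Divide by 2: r² + 10r + 41 = 0
Roots: r = -5 ± 4i (complex conjugates)
General solution: y = e^(-5x)(C₁cos(4x) + C₂sin(4x))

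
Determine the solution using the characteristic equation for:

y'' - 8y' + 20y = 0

Characteristic equation: r² - 8r + 20 = 0
Roots: r = 4 ± 2i (complex conjugates)
General solution: y = e^(4x)(C₁cos(2x) + C₂sin(2x))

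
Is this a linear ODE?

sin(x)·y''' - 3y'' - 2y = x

Yes. Linear (y and its derivatives appear to the first power only, no products of y terms)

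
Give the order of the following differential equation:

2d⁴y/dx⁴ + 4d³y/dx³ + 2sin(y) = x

The order is 4 (highest derivative is of order 4).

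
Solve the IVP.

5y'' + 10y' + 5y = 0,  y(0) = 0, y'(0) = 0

General solution: y = (C₁ + C₂x)e^(-x)
Repeated root r = -1
Applying ICs: C₁ = 0, C₂ = 0
Particular solution: y = 0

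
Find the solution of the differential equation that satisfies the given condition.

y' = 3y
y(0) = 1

General solution: y = Ce^(3x)
Applying IC y(0) = 1:
Particular solution: y = e^(3x)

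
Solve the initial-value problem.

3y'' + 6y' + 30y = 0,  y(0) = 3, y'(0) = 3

General solution: y = e^(-x)(C₁cos(3x) + C₂sin(3x))
Complex roots r = -1 ± 3i
Applying ICs: C₁ = 3, C₂ = 2
Particular solution: y = e^(-x)(3cos(3x) + 2sin(3x))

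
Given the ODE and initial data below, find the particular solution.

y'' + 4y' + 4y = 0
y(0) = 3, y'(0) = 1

General solution: y = (C₁ + C₂x)e^(-2x)
Repeated root r = -2
Applying ICs: C₁ = 3, C₂ = 7
Particular solution: y = (3 + 7x)e^(-2x)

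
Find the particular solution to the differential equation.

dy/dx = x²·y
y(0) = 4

General solution: y = Ce^(x³/3)
Applying IC y(0) = 4:
Particular solution: y = 4e^(x³/3)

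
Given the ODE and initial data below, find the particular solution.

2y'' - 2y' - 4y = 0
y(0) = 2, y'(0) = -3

General solution: y = C₁e^(2x) + C₂e^(-x)
Applying ICs: C₁ = -1/3, C₂ = 7/3
Particular solution: y = -(1/3)e^(2x) + (7/3)e^(-x)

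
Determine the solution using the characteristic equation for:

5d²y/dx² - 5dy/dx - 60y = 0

Characteristic equation: 5r² - 5r - 60 = 0
Divide by 5: r² - r - 12 = 0
Roots: r = 4, -3 (distinct real)
General solution: y = C₁e^(4x) + C₂e^(-3x)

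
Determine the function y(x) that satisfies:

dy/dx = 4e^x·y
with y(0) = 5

General solution: y = Ce^(4e^x)
Applying IC y(0) = 5:
Particular solution: y = 5e^(4(e^x - 1))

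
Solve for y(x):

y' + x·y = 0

Using integrating factor method:

General solution: y = Ce^(-x^2/2)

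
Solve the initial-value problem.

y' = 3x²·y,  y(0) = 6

General solution: y = Ce^(x³)
Applying IC y(0) = 6:
Particular solution: y = 6e^(x³)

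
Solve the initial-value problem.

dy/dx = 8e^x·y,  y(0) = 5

General solution: y = Ce^(8e^x)
Applying IC y(0) = 5:
Particular solution: y = 5e^(8(e^x - 1))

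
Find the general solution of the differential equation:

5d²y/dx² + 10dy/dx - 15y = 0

Characteristic equation: 5r² + 10r - 15 = 0
Divide by 5: r² + 2r - 3 = 0
Roots: r = 1, -3 (distinct real)
General solution: y = C₁e^x + C₂e^(-3x)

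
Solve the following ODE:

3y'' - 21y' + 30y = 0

Characteristic equation: 3r² - 21r + 30 = 0
Divide by 3: r² - 7r + 10 = 0
Roots: r = 5, 2 (distinct real)
General solution: y = C₁e^(5x) + C₂e^(2x)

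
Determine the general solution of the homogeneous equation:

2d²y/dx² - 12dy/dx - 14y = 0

Characteristic equation: 2r² - 12r - 14 = 0
Divide by 2: r² - 6r - 7 = 0
Roots: r = 7, -1 (distinct real)
General solution: y = C₁e^(7x) + C₂e^(-x)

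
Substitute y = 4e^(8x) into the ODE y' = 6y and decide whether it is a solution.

Verification:
y = 4e^(8x)
y' = 32e^(8x)
But 6y = 24e^(8x)
y' ≠ 6y — the derivative does not match

No, it is not a solution.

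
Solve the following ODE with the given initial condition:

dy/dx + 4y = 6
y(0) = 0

General solution: y = 3/2 + Ce^(-4x)
Applying y(0) = 0: C = 0 - 3/2 = -3/2
Particular solution: y = 3/2 - (3/2)e^(-4x)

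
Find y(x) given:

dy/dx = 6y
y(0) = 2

General solution: y = Ce^(6x)
Applying IC y(0) = 2:
Particular solution: y = 2e^(6x)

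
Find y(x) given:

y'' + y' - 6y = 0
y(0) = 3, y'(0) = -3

General solution: y = C₁e^(2x) + C₂e^(-3x)
Applying ICs: C₁ = 6/5, C₂ = 9/5
Particular solution: y = (6/5)e^(2x) + (9/5)e^(-3x)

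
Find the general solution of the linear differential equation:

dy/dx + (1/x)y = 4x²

Using integrating factor method:

General solution: y = x^3 + C/x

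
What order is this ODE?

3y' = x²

The order is 1 (highest derivative is of order 1).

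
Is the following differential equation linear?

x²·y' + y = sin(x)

Yes. Linear (y and its derivatives appear to the first power only, no products of y terms)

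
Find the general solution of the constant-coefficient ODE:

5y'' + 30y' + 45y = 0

Characteristic equation: 5r² + 30r + 45 = 0
Divide by 5: r² + 6r + 9 = 0
Factored: (r + 3)² = 0
Repeated root: r = -3
General solution: y = (C₁ + C₂x)e^(-3x)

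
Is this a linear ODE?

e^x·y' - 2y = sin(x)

Yes. Linear (y and its derivatives appear to the first power only, no products of y terms)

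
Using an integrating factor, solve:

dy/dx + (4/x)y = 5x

Using integrating factor method:

General solution: y = (5/6)x^2 + Cx^(-4)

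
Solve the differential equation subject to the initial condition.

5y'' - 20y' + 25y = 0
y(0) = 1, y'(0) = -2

General solution: y = e^(2x)(C₁cos(x) + C₂sin(x))
Complex roots r = 2 ± i
Applying ICs: C₁ = 1, C₂ = -4
Particular solution: y = e^(2x)(cos(x) - 4sin(x))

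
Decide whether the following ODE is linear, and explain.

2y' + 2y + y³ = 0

Nonlinear (y³ term)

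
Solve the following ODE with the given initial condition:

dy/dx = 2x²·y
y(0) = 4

General solution: y = Ce^(2x³/3)
Applying IC y(0) = 4:
Particular solution: y = 4e^(2x³/3)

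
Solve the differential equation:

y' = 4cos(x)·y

Separating variables and integrating:
ln|y| = 4sin(x) + C

General solution: y = Ce^(4sin(x))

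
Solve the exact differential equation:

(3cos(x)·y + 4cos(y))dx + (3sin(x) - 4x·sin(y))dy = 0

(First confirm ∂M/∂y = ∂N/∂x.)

Verify exactness: ∂M/∂y = ∂N/∂x ✓
Find F(x,y) such that ∂F/∂x = M, ∂F/∂y = N
Solution: 3sin(x)·y + 4x·cos(y) = C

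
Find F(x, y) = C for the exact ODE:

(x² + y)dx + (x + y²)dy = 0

Verify exactness: ∂M/∂y = ∂N/∂x ✓
Find F(x,y) such that ∂F/∂x = M, ∂F/∂y = N
Solution: x³/3 + xy + y³/3 = C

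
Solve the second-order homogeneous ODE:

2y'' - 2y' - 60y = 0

Characteristic equation: 2r² - 2r - 60 = 0
Divide by 2: r² - r - 30 = 0
Roots: r = 6, -5 (distinct real)
General solution: y = C₁e^(6x) + C₂e^(-5x)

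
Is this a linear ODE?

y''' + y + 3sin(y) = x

No. Nonlinear (sin(y) is nonlinear in y)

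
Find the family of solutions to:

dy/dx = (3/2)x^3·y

Separating variables and integrating:
ln|y| = 3x^4/8 + C

General solution: y = Ce^(3x^4/8)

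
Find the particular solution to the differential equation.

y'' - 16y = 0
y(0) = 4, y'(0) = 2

General solution: y = C₁e^(4x) + C₂e^(-4x)
Applying ICs: C₁ = 9/4, C₂ = 7/4
Particular solution: y = (9/4)e^(4x) + (7/4)e^(-4x)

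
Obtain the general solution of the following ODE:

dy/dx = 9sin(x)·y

Separating variables and integrating:
ln|y| = -9cos(x) + C

General solution: y = Ce^(-9cos(x))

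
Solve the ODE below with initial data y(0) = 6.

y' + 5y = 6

General solution: y = 6/5 + Ce^(-5x)
Applying y(0) = 6: C = 6 - 6/5 = 24/5
Particular solution: y = 6/5 + (24/5)e^(-5x)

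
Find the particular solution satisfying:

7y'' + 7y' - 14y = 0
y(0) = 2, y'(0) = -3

General solution: y = C₁e^x + C₂e^(-2x)
Applying ICs: C₁ = 1/3, C₂ = 5/3
Particular solution: y = (1/3)e^x + (5/3)e^(-2x)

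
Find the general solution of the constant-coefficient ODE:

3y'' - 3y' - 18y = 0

Characteristic equation: 3r² - 3r - 18 = 0
Divide by 3: r² - r - 6 = 0
Roots: r = 3, -2 (distinct real)
General solution: y = C₁e^(3x) + C₂e^(-2x)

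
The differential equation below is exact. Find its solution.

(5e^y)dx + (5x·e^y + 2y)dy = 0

Verify exactness: ∂M/∂y = ∂N/∂x ✓
Find F(x,y) such that ∂F/∂x = M, ∂F/∂y = N
Solution: 5x·e^y + y² = C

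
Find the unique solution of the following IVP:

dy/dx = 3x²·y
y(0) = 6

General solution: y = Ce^(x³)
Applying IC y(0) = 6:
Particular solution: y = 6e^(x³)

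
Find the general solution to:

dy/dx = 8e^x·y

Separating variables and integrating:
ln|y| = 8e^x + C

General solution: y = Ce^(8e^x)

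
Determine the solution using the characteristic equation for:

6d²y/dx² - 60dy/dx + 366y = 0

Characteristic equation: 6r² - 60r + 366 = 0
Divide by 6: r² - 10r + 61 = 0
Roots: r = 5 ± 6i (complex conjugates)
General solution: y = e^(5x)(C₁cos(6x) + C₂sin(6x))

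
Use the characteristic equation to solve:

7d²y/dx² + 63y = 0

Characteristic equation: 7r² + 63 = 0
Divide by 7: r² + 9 = 0
Roots: r = ±3i (complex conjugates)
General solution: y = C₁cos(3x) + C₂sin(3x)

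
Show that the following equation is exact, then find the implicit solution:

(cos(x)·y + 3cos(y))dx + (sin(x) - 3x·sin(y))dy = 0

Verify exactness: ∂M/∂y = ∂N/∂x ✓
Find F(x,y) such that ∂F/∂x = M, ∂F/∂y = N
Solution: sin(x)·y + 3x·cos(y) = C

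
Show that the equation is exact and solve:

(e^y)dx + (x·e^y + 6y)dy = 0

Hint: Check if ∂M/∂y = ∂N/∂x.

Verify exactness: ∂M/∂y = ∂N/∂x ✓
Find F(x,y) such that ∂F/∂x = M, ∂F/∂y = N
Solution: x·e^y + 3y² = C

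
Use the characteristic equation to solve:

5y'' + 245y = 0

Characteristic equation: 5r² + 245 = 0
Divide by 5: r² + 49 = 0
Roots: r = ±7i (complex conjugates)
General solution: y = C₁cos(7x) + C₂sin(7x)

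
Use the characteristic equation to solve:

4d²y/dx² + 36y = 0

Characteristic equation: 4r² + 36 = 0
Divide by 4: r² + 9 = 0
Roots: r = ±3i (complex conjugates)
General solution: y = C₁cos(3x) + C₂sin(3x)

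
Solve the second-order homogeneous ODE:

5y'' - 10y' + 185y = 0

Characteristic equation: 5r² - 10r + 185 = 0
Divide by 5: r² - 2r + 37 = 0
Roots: r = 1 ± 6i (complex conjugates)
General solution: y = e^x(C₁cos(6x) + C₂sin(6x))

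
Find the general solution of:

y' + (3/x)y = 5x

Using integrating factor method:

General solution: y = x^2 + Cx^(-3)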